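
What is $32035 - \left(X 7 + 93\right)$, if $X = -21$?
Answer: $32089$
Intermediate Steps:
$32035 - \left(X 7 + 93\right) = 32035 - \left(\left(-21\right) 7 + 93\right) = 32035 - \left(-147 + 93\right) = 32035 - -54 = 32035 + 54 = 32089$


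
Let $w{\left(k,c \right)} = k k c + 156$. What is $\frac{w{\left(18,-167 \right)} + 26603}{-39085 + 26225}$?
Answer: $\frac{27349}{12860} \approx 2.1267$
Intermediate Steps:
$w{\left(k,c \right)} = 156 + c k^{2}$ ($w{\left(k,c \right)} = k^{2} c + 156 = c k^{2} + 156 = 156 + c k^{2}$)
$\frac{w{\left(18,-167 \right)} + 26603}{-39085 + 26225} = \frac{\left(156 - 167 \cdot 18^{2}\right) + 26603}{-39085 + 26225} = \frac{\left(156 - 54108\right) + 26603}{-12860} = \left(\left(156 - 54108\right) + 26603\right) \left(- \frac{1}{12860}\right) = \left(-53952 + 26603\right) \left(- \frac{1}{12860}\right) = \left(-27349\right) \left(- \frac{1}{12860}\right) = \frac{27349}{12860}$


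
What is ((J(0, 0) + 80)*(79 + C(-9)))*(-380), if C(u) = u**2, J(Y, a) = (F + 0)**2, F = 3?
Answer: -5411200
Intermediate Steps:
J(Y, a) = 9 (J(Y, a) = (3 + 0)**2 = 3**2 = 9)
((J(0, 0) + 80)*(79 + C(-9)))*(-380) = ((9 + 80)*(79 + (-9)**2))*(-380) = (89*(79 + 81))*(-380) = (89*160)*(-380) = 14240*(-380) = -5411200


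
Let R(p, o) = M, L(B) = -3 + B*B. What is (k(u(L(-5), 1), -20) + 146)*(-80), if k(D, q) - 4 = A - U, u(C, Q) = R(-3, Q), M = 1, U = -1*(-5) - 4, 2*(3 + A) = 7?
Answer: -11960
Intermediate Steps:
A = ½ (A = -3 + (½)*7 = -3 + 7/2 = ½ ≈ 0.50000)
L(B) = -3 + B²
U = 1 (U = 5 - 4 = 1)
R(p, o) = 1
u(C, Q) = 1
k(D, q) = 7/2 (k(D, q) = 4 + (½ - 1*1) = 4 + (½ - 1) = 4 - ½ = 7/2)
(k(u(L(-5), 1), -20) + 146)*(-80) = (7/2 + 146)*(-80) = (299/2)*(-80) = -11960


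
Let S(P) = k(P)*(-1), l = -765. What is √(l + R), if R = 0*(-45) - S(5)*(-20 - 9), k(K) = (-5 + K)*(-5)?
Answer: 3*I*√85 ≈ 27.659*I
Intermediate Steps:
k(K) = 25 - 5*K
S(P) = -25 + 5*P (S(P) = (25 - 5*P)*(-1) = -25 + 5*P)
R = 0 (R = 0*(-45) - (-25 + 5*5)*(-20 - 9) = 0 - (-25 + 25)*(-29) = 0 - 0*(-29) = 0 - 1*0 = 0 + 0 = 0)
√(l + R) = √(-765 + 0) = √(-765) = 3*I*√85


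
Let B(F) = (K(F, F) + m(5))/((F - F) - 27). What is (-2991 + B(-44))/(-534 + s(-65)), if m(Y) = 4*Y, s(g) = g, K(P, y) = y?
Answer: 26911/5391 ≈ 4.9918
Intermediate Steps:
B(F) = -20/27 - F/27 (B(F) = (F + 4*5)/((F - F) - 27) = (F + 20)/(0 - 27) = (20 + F)/(-27) = (20 + F)*(-1/27) = -20/27 - F/27)
(-2991 + B(-44))/(-534 + s(-65)) = (-2991 + (-20/27 - 1/27*(-44)))/(-534 - 65) = (-2991 + (-20/27 + 44/27))/(-599) = (-2991 + 8/9)*(-1/599) = -26911/9*(-1/599) = 26911/5391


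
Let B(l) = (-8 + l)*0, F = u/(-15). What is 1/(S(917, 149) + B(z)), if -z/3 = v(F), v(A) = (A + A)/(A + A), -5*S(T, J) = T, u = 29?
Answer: -5/917 ≈ -0.0054526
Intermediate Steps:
S(T, J) = -T/5
F = -29/15 (F = 29/(-15) = 29*(-1/15) = -29/15 ≈ -1.9333)
v(A) = 1 (v(A) = (2*A)/((2*A)) = (2*A)*(1/(2*A)) = 1)
z = -3 (z = -3*1 = -3)
B(l) = 0
1/(S(917, 149) + B(z)) = 1/(-⅕*917 + 0) = 1/(-917/5 + 0) = 1/(-917/5) = -5/917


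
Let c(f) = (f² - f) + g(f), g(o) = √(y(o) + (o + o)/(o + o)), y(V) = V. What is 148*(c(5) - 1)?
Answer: 2812 + 148*√6 ≈ 3174.5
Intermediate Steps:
g(o) = √(1 + o) (g(o) = √(o + (o + o)/(o + o)) = √(o + (2*o)/((2*o))) = √(o + (2*o)*(1/(2*o))) = √(o + 1) = √(1 + o))
c(f) = f² + √(1 + f) - f (c(f) = (f² - f) + √(1 + f) = f² + √(1 + f) - f)
148*(c(5) - 1) = 148*((5² + √(1 + 5) - 1*5) - 1) = 148*((25 + √6 - 5) - 1) = 148*((20 + √6) - 1) = 148*(19 + √6) = 2812 + 148*√6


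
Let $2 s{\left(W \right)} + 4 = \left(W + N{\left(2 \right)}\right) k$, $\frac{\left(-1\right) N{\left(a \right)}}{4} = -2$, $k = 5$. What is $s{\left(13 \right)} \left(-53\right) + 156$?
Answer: $- \frac{5041}{2} \approx -2520.5$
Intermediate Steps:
$N{\left(a \right)} = 8$ ($N{\left(a \right)} = \left(-4\right) \left(-2\right) = 8$)
$s{\left(W \right)} = 18 + \frac{5 W}{2}$ ($s{\left(W \right)} = -2 + \frac{\left(W + 8\right) 5}{2} = -2 + \frac{\left(8 + W\right) 5}{2} = -2 + \frac{40 + 5 W}{2} = -2 + \left(20 + \frac{5 W}{2}\right) = 18 + \frac{5 W}{2}$)
$s{\left(13 \right)} \left(-53\right) + 156 = \left(18 + \frac{5}{2} \cdot 13\right) \left(-53\right) + 156 = \left(18 + \frac{65}{2}\right) \left(-53\right) + 156 = \frac{101}{2} \left(-53\right) + 156 = - \frac{5353}{2} + 156 = - \frac{5041}{2}$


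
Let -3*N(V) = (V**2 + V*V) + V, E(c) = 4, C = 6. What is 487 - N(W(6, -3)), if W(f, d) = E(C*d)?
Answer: 499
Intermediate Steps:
W(f, d) = 4
N(V) = -2*V**2/3 - V/3 (N(V) = -((V**2 + V*V) + V)/3 = -((V**2 + V**2) + V)/3 = -(2*V**2 + V)/3 = -(V + 2*V**2)/3 = -2*V**2/3 - V/3)
487 - N(W(6, -3)) = 487 - (-1)*4*(1 + 2*4)/3 = 487 - (-1)*4*(1 + 8)/3 = 487 - (-1)*4*9/3 = 487 - 1*(-12) = 487 + 12 = 499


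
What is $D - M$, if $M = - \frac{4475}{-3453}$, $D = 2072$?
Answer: $\frac{7150141}{3453} \approx 2070.7$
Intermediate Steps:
$M = \frac{4475}{3453}$ ($M = \left(-4475\right) \left(- \frac{1}{3453}\right) = \frac{4475}{3453} \approx 1.296$)
$D - M = 2072 - \frac{4475}{3453} = \frac{7150141}{3453}$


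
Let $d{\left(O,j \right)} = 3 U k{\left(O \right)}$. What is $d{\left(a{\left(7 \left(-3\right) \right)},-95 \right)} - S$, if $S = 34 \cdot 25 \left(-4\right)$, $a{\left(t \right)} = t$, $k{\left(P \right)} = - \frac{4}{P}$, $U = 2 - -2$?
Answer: $\frac{23816}{7} \approx 3402.3$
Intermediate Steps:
$U = 4$ ($U = 2 + 2 = 4$)
$S = -3400$ ($S = 850 \left(-4\right) = -3400$)
$d{\left(O,j \right)} = - \frac{48}{O}$ ($d{\left(O,j \right)} = 3 \cdot 4 \left(- \frac{4}{O}\right) = 12 \left(- \frac{4}{O}\right) = - \frac{48}{O}$)
$d{\left(a{\left(7 \left(-3\right) \right)},-95 \right)} - S = - \frac{48}{7 \left(-3\right)} - -3400 = - \frac{48}{-21} + 3400 = \left(-48\right) \left(- \frac{1}{21}\right) + 3400 = \frac{16}{7} + 3400 = \frac{23816}{7}$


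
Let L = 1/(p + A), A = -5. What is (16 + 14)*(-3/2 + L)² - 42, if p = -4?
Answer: 1937/54 ≈ 35.870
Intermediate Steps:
L = -⅑ (L = 1/(-4 - 5) = 1/(-9) = -⅑ ≈ -0.11111)
(16 + 14)*(-3/2 + L)² - 42 = (16 + 14)*(-3/2 - ⅑)² - 42 = 30*(-3*½ - ⅑)² - 42 = 30*(-3/2 - ⅑)² - 42 = 30*(-29/18)² - 42 = 30*(841/324) - 42 = 4205/54 - 42 = 1937/54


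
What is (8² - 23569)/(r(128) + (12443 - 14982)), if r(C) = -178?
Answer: 23505/2717 ≈ 8.6511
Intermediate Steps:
(8² - 23569)/(r(128) + (12443 - 14982)) = (8² - 23569)/(-178 + (12443 - 14982)) = (64 - 23569)/(-178 - 2539) = -23505/(-2717) = -23505*(-1/2717) = 23505/2717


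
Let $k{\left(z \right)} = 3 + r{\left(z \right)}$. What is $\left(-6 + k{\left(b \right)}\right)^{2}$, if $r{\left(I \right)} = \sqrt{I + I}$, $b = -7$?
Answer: $\left(3 - i \sqrt{14}\right)^{2} \approx -5.0 - 22.45 i$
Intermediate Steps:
$r{\left(I \right)} = \sqrt{2} \sqrt{I}$ ($r{\left(I \right)} = \sqrt{2 I} = \sqrt{2} \sqrt{I}$)
$k{\left(z \right)} = 3 + \sqrt{2} \sqrt{z}$
$\left(-6 + k{\left(b \right)}\right)^{2} = \left(-6 + \left(3 + \sqrt{2} \sqrt{-7}\right)\right)^{2} = \left(-6 + \left(3 + \sqrt{2} i \sqrt{7}\right)\right)^{2} = \left(-6 + \left(3 + i \sqrt{14}\right)\right)^{2} = \left(-3 + i \sqrt{14}\right)^{2}$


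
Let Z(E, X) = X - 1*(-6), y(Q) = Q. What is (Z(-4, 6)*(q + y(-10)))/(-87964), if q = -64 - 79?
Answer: 459/21991 ≈ 0.020872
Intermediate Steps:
q = -143
Z(E, X) = 6 + X (Z(E, X) = X + 6 = 6 + X)
(Z(-4, 6)*(q + y(-10)))/(-87964) = ((6 + 6)*(-143 - 10))/(-87964) = (12*(-153))*(-1/87964) = -1836*(-1/87964) = 459/21991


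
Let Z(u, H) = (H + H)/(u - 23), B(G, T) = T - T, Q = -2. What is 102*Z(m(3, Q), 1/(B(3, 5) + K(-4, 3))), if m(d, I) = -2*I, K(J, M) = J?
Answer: 51/19 ≈ 2.6842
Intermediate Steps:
B(G, T) = 0
Z(u, H) = 2*H/(-23 + u) (Z(u, H) = (2*H)/(-23 + u) = 2*H/(-23 + u))
102*Z(m(3, Q), 1/(B(3, 5) + K(-4, 3))) = 102*(2/((0 - 4)*(-23 - 2*(-2)))) = 102*(2/(-4*(-23 + 4))) = 102*(2*(-1/4)/(-19)) = 102*(2*(-1/4)*(-1/19)) = 102*(1/38) = 51/19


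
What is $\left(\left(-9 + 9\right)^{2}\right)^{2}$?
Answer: $0$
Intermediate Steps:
$\left(\left(-9 + 9\right)^{2}\right)^{2} = \left(0^{2}\right)^{2} = 0^{2} = 0$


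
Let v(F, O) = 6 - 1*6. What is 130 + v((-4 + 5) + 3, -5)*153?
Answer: 130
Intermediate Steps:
v(F, O) = 0 (v(F, O) = 6 - 6 = 0)
130 + v((-4 + 5) + 3, -5)*153 = 130 + 0*153 = 130 + 0 = 130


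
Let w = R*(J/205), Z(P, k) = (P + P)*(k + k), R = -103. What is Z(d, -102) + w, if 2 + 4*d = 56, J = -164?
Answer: -27128/5 ≈ -5425.6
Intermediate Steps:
d = 27/2 (d = -½ + (¼)*56 = -½ + 14 = 27/2 ≈ 13.500)
Z(P, k) = 4*P*k (Z(P, k) = (2*P)*(2*k) = 4*P*k)
w = 412/5 (w = -(-16892)/205 = -103*(-⅘) = 412/5 ≈ 82.400)
Z(d, -102) + w = 4*(27/2)*(-102) + 412/5 = -5508 + 412/5 = -27128/5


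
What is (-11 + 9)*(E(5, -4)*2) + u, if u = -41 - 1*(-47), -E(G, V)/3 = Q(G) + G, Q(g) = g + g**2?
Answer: 426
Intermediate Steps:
E(G, V) = -3*G - 3*G*(1 + G) (E(G, V) = -3*(G*(1 + G) + G) = -3*(G + G*(1 + G)) = -3*G - 3*G*(1 + G))
u = 6 (u = -41 + 47 = 6)
(-11 + 9)*(E(5, -4)*2) + u = (-11 + 9)*((3*5*(-2 - 1*5))*2) + 6 = -2*3*5*(-2 - 5)*2 + 6 = -2*3*5*(-7)*2 + 6 = -(-210)*2 + 6 = -2*(-210) + 6 = 420 + 6 = 426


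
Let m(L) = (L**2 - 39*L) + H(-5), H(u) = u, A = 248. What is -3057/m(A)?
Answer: -3057/51827 ≈ -0.058985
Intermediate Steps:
m(L) = -5 + L**2 - 39*L (m(L) = (L**2 - 39*L) - 5 = -5 + L**2 - 39*L)
-3057/m(A) = -3057/(-5 + 248**2 - 39*248) = -3057/(-5 + 61504 - 9672) = -3057/51827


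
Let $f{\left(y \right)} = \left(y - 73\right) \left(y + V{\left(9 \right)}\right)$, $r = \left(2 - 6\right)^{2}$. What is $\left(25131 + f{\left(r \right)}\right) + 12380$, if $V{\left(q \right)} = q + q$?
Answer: $35573$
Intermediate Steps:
$V{\left(q \right)} = 2 q$
$r = 16$ ($r = \left(-4\right)^{2} = 16$)
$f{\left(y \right)} = \left(-73 + y\right) \left(18 + y\right)$ ($f{\left(y \right)} = \left(y - 73\right) \left(y + 2 \cdot 9\right) = \left(-73 + y\right) \left(y + 18\right) = \left(-73 + y\right) \left(18 + y\right)$)
$\left(25131 + f{\left(r \right)}\right) + 12380 = \left(25131 - \left(2194 - 256\right)\right) + 12380 = \left(25131 - 1938\right) + 12380 = 23193 + 12380 = 35573$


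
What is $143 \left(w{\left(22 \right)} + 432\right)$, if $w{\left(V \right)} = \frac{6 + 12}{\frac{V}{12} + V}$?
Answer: $61884$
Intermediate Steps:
$w{\left(V \right)} = \frac{216}{13 V}$ ($w{\left(V \right)} = \frac{18}{V \frac{1}{12} + V} = \frac{18}{\frac{V}{12} + V} = \frac{18}{\frac{13}{12} V} = 18 \frac{12}{13 V} = \frac{216}{13 V}$)
$143 \left(w{\left(22 \right)} + 432\right) = 143 \left(\frac{216}{13 \cdot 22} + 432\right) = 143 \left(\frac{216}{13} \cdot \frac{1}{22} + 432\right) = 143 \left(\frac{108}{143} + 432\right) = 143 \cdot \frac{61884}{143} = 61884$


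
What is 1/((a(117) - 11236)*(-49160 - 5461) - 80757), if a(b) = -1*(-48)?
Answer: 1/611018991 ≈ 1.6366e-9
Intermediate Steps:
a(b) = 48
1/((a(117) - 11236)*(-49160 - 5461) - 80757) = 1/((48 - 11236)*(-49160 - 5461) - 80757) = 1/(-11188*(-54621) - 80757) = 1/(611099748 - 80757) = 1/611018991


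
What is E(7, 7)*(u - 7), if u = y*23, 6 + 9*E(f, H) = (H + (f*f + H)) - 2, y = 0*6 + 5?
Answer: 660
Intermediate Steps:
y = 5 (y = 0 + 5 = 5)
E(f, H) = -8/9 + f²/9 + 2*H/9 (E(f, H) = -⅔ + ((H + (f*f + H)) - 2)/9 = -⅔ + ((H + (f² + H)) - 2)/9 = -⅔ + ((H + (H + f²)) - 2)/9 = -⅔ + ((f² + 2*H) - 2)/9 = -⅔ + (-2 + f² + 2*H)/9 = -⅔ + (-2/9 + f²/9 + 2*H/9) = -8/9 + f²/9 + 2*H/9)
u = 115 (u = 5*23 = 115)
E(7, 7)*(u - 7) = (-8/9 + (⅑)*7² + (2/9)*7)*(115 - 7) = (-8/9 + (⅑)*49 + 14/9)*108 = (-8/9 + 49/9 + 14/9)*108 = (55/9)*108 = 660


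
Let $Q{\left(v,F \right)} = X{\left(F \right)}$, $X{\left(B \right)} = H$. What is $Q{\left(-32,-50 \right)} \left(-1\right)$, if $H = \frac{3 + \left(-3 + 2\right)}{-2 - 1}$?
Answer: $\frac{2}{3} \approx 0.66667$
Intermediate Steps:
$H = - \frac{2}{3}$ ($H = \frac{3 - 1}{-3} = 2 \left(- \frac{1}{3}\right) = - \frac{2}{3} \approx -0.66667$)
$X{\left(B \right)} = - \frac{2}{3}$
$Q{\left(v,F \right)} = - \frac{2}{3}$
$Q{\left(-32,-50 \right)} \left(-1\right) = \left(- \frac{2}{3}\right) \left(-1\right) = \frac{2}{3}$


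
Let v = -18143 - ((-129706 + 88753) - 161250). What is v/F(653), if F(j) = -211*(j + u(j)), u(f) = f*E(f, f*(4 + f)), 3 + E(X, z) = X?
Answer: -184060/89696733 ≈ -0.0020520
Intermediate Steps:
E(X, z) = -3 + X
u(f) = f*(-3 + f)
F(j) = -211*j - 211*j*(-3 + j) (F(j) = -211*(j + j*(-3 + j)) = -211*j - 211*j*(-3 + j))
v = 184060 (v = -18143 - (-40953 - 161250) = -18143 - 1*(-202203) = -18143 + 202203 = 184060)
v/F(653) = 184060/((211*653*(2 - 1*653))) = 184060/((211*653*(2 - 653))) = 184060/((211*653*(-651))) = 184060/(-89696733) = 184060*(-1/89696733) = -184060/89696733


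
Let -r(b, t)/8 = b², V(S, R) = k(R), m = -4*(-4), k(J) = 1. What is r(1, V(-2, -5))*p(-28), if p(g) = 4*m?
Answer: -512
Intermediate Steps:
m = 16
V(S, R) = 1
r(b, t) = -8*b²
p(g) = 64 (p(g) = 4*16 = 64)
r(1, V(-2, -5))*p(-28) = -8*1²*64 = -8*1*64 = -8*64 = -512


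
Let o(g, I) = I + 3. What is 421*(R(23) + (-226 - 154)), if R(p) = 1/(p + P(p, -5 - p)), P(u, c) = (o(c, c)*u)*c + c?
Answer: -2574877679/16095 ≈ -1.5998e+5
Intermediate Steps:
o(g, I) = 3 + I
P(u, c) = c + c*u*(3 + c) (P(u, c) = ((3 + c)*u)*c + c = (u*(3 + c))*c + c = c*u*(3 + c) + c = c + c*u*(3 + c))
R(p) = 1/(p + (1 + p*(-2 - p))*(-5 - p)) (R(p) = 1/(p + (-5 - p)*(1 + p*(3 + (-5 - p)))) = 1/(p + (-5 - p)*(1 + p*(-2 - p))) = 1/(p + (1 + p*(-2 - p))*(-5 - p)))
421*(R(23) + (-226 - 154)) = 421*(1/(23 - (1 - 1*23*(2 + 23))*(5 + 23)) + (-226 - 154)) = 421*(1/(23 - 1*(1 - 1*23*25)*28) - 380) = 421*(1/(23 - 1*(1 - 575)*28) - 380) = 421*(1/(23 - 1*(-574)*28) - 380) = 421*(1/(23 + 16072) - 380) = 421*(1/16095 - 380) = 421*(-6116099/16095) = -2574877679/16095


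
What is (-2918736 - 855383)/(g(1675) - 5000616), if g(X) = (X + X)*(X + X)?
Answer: -3774119/6221884 ≈ -0.60659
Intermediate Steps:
g(X) = 4*X² (g(X) = (2*X)*(2*X) = 4*X²)
(-2918736 - 855383)/(g(1675) - 5000616) = (-2918736 - 855383)/(4*1675² - 5000616) = -3774119/(4*2805625 - 5000616) = -3774119/(11222500 - 5000616) = -3774119/6221884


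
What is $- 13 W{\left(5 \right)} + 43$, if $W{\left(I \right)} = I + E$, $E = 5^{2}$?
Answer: $-347$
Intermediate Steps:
$E = 25$
$W{\left(I \right)} = 25 + I$ ($W{\left(I \right)} = I + 25 = 25 + I$)
$- 13 W{\left(5 \right)} + 43 = - 13 \left(25 + 5\right) + 43 = \left(-13\right) 30 + 43 = -390 + 43 = -347$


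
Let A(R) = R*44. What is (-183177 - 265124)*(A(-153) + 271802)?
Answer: -118831146070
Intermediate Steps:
A(R) = 44*R
(-183177 - 265124)*(A(-153) + 271802) = (-183177 - 265124)*(44*(-153) + 271802) = -448301*(-6732 + 271802) = -448301*265070 = -118831146070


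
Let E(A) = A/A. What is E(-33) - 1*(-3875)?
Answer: 3876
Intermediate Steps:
E(A) = 1
E(-33) - 1*(-3875) = 1 - 1*(-3875) = 1 + 3875 = 3876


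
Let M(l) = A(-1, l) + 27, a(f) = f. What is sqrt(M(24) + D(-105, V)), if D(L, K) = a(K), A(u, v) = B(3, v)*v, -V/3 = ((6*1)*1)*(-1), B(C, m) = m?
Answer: 3*sqrt(69) ≈ 24.920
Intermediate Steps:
V = 18 (V = -3*(6*1)*1*(-1) = -3*6*1*(-1) = -18*(-1) = -3*(-6) = 18)
A(u, v) = v**2 (A(u, v) = v*v = v**2)
D(L, K) = K
M(l) = 27 + l**2 (M(l) = l**2 + 27 = 27 + l**2)
sqrt(M(24) + D(-105, V)) = sqrt((27 + 24**2) + 18) = sqrt((27 + 576) + 18) = sqrt(603 + 18) = sqrt(621) = 3*sqrt(69)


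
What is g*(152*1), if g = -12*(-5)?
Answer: 9120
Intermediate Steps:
g = 60
g*(152*1) = 60*(152*1) = 60*152 = 9120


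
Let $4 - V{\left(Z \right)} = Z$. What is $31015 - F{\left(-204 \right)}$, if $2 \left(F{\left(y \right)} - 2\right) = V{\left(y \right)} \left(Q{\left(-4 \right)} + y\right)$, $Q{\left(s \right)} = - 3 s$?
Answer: $50981$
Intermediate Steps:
$V{\left(Z \right)} = 4 - Z$
$F{\left(y \right)} = 2 + \frac{\left(4 - y\right) \left(12 + y\right)}{2}$ ($F{\left(y \right)} = 2 + \frac{\left(4 - y\right) \left(\left(-3\right) \left(-4\right) + y\right)}{2} = 2 + \frac{\left(4 - y\right) \left(12 + y\right)}{2}$)
$31015 - F{\left(-204 \right)} = 31015 - \left(26 - -816 - \frac{\left(-204\right)^{2}}{2}\right) = 31015 - \left(26 + 816 - 20808\right) = 31015 - -19966 = 31015 + 19966 = 50981$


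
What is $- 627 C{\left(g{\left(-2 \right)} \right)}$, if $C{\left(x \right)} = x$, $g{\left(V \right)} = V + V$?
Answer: $2508$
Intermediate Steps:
$g{\left(V \right)} = 2 V$
$- 627 C{\left(g{\left(-2 \right)} \right)} = - 627 \cdot 2 \left(-2\right) = \left(-627\right) \left(-4\right) = 2508$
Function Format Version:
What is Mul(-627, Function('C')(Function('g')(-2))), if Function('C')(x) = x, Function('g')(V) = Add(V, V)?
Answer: 2508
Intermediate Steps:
Function('g')(V) = Mul(2, V)
Mul(-627, Function('C')(Function('g')(-2))) = Mul(-627, Mul(2, -2)) = Mul(-627, -4) = 2508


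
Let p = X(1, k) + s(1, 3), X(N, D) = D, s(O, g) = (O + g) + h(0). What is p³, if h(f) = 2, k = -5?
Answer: 1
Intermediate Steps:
s(O, g) = 2 + O + g (s(O, g) = (O + g) + 2 = 2 + O + g)
p = 1 (p = -5 + (2 + 1 + 3) = -5 + 6 = 1)
p³ = 1³ = 1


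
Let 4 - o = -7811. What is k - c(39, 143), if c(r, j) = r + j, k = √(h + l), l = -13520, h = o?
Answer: -182 + I*√5705 ≈ -182.0 + 75.531*I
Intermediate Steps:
o = 7815 (o = 4 - 1*(-7811) = 4 + 7811 = 7815)
h = 7815
k = I*√5705 (k = √(7815 - 13520) = √(-5705) = I*√5705 ≈ 75.531*I)
c(r, j) = j + r
k - c(39, 143) = I*√5705 - (143 + 39) = I*√5705 - 1*182 = I*√5705 - 182 = -182 + I*√5705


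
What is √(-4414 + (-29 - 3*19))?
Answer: 30*I*√5 ≈ 67.082*I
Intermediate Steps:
√(-4414 + (-29 - 3*19)) = √(-4414 + (-29 - 57)) = √(-4414 - 86) = √(-4500) = 30*I*√5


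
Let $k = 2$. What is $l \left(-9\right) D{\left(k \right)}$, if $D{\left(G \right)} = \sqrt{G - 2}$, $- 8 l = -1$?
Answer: $0$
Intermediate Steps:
$l = \frac{1}{8}$ ($l = \left(- \frac{1}{8}\right) \left(-1\right) = \frac{1}{8} \approx 0.125$)
$D{\left(G \right)} = \sqrt{-2 + G}$
$l \left(-9\right) D{\left(k \right)} = \frac{1}{8} \left(-9\right) \sqrt{-2 + 2} = - \frac{9 \sqrt{0}}{8} = \left(- \frac{9}{8}\right) 0 = 0$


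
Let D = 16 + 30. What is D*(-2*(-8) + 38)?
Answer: 2484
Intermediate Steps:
D = 46
D*(-2*(-8) + 38) = 46*(-2*(-8) + 38) = 46*(16 + 38) = 46*54 = 2484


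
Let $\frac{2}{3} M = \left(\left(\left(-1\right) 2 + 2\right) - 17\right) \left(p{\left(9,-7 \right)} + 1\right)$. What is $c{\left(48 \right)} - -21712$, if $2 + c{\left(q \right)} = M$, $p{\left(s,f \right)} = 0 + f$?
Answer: $21863$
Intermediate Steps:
$p{\left(s,f \right)} = f$
$M = 153$ ($M = \frac{3 \left(\left(\left(-1\right) 2 + 2\right) - 17\right) \left(-7 + 1\right)}{2} = \frac{3 \left(\left(-2 + 2\right) - 17\right) \left(-6\right)}{2} = \frac{3 \left(0 - 17\right) \left(-6\right)}{2} = \frac{3 \left(\left(-17\right) \left(-6\right)\right)}{2} = \frac{3}{2} \cdot 102 = 153$)
$c{\left(q \right)} = 151$ ($c{\left(q \right)} = -2 + 153 = 151$)
$c{\left(48 \right)} - -21712 = 151 - -21712 = 151 + 21712 = 21863$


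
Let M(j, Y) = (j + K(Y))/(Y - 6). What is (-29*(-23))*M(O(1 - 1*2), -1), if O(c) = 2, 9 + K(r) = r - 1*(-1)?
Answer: 667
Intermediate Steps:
K(r) = -8 + r (K(r) = -9 + (r - 1*(-1)) = -9 + (r + 1) = -9 + (1 + r) = -8 + r)
M(j, Y) = (-8 + Y + j)/(-6 + Y) (M(j, Y) = (j + (-8 + Y))/(Y - 6) = (-8 + Y + j)/(-6 + Y))
(-29*(-23))*M(O(1 - 1*2), -1) = (-29*(-23))*((-8 - 1 + 2)/(-6 - 1)) = 667*(-7/(-7)) = 667*(-1/7*(-7)) = 667*1 = 667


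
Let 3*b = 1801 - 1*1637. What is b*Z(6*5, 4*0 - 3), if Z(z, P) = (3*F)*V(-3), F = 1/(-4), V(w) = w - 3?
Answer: 246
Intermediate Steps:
V(w) = -3 + w
b = 164/3 (b = (1801 - 1*1637)/3 = (1801 - 1637)/3 = (⅓)*164 = 164/3 ≈ 54.667)
F = -¼ (F = 1*(-¼) = -¼ ≈ -0.25000)
Z(z, P) = 9/2 (Z(z, P) = (3*(-¼))*(-3 - 3) = -¾*(-6) = 9/2)
b*Z(6*5, 4*0 - 3) = (164/3)*(9/2) = 246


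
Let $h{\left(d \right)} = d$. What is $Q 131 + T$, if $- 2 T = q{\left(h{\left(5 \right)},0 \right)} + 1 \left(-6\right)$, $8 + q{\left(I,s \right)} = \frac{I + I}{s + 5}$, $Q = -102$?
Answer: $-13356$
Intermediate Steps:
$q{\left(I,s \right)} = -8 + \frac{2 I}{5 + s}$ ($q{\left(I,s \right)} = -8 + \frac{I + I}{s + 5} = -8 + \frac{2 I}{5 + s}$)
$T = 6$ ($T = - \frac{\frac{2 \left(-20 + 5 - 0\right)}{5 + 0} + 1 \left(-6\right)}{2} = - \frac{\frac{2 \left(-20 + 5 + 0\right)}{5} - 6}{2} = - \frac{2 \cdot \frac{1}{5} \left(-15\right) - 6}{2} = - \frac{-6 - 6}{2} = \left(- \frac{1}{2}\right) \left(-12\right) = 6$)
$Q 131 + T = \left(-102\right) 131 + 6 = -13362 + 6 = -13356$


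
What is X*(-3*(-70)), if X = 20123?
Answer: 4225830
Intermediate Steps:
X*(-3*(-70)) = 20123*(-3*(-70)) = 20123*210 = 4225830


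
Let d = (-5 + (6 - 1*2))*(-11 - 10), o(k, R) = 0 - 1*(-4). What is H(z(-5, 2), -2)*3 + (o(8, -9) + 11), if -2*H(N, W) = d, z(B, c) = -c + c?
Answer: -33/2 ≈ -16.500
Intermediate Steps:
z(B, c) = 0
o(k, R) = 4 (o(k, R) = 0 + 4 = 4)
d = 21 (d = (-5 + (6 - 2))*(-21) = (-5 + 4)*(-21) = -1*(-21) = 21)
H(N, W) = -21/2 (H(N, W) = -1/2*21 = -21/2)
H(z(-5, 2), -2)*3 + (o(8, -9) + 11) = -21/2*3 + (4 + 11) = -63/2 + 15 = -33/2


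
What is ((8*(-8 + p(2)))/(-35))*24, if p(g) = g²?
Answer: 768/35 ≈ 21.943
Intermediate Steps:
((8*(-8 + p(2)))/(-35))*24 = ((8*(-8 + 2²))/(-35))*24 = ((8*(-8 + 4))*(-1/35))*24 = ((8*(-4))*(-1/35))*24 = -32*(-1/35)*24 = (32/35)*24 = 768/35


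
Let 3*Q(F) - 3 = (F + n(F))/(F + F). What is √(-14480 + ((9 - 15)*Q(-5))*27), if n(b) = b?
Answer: 2*I*√3674 ≈ 121.23*I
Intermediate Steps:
Q(F) = 4/3 (Q(F) = 1 + ((F + F)/(F + F))/3 = 1 + ((2*F)/((2*F)))/3 = 1 + ((2*F)*(1/(2*F)))/3 = 1 + (⅓)*1 = 1 + ⅓ = 4/3)
√(-14480 + ((9 - 15)*Q(-5))*27) = √(-14480 + ((9 - 15)*(4/3))*27) = √(-14480 - 6*4/3*27) = √(-14480 - 8*27) = √(-14480 - 216) = √(-14696) = 2*I*√3674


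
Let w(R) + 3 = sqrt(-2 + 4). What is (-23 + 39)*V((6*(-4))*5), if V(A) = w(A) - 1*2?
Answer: -80 + 16*sqrt(2) ≈ -57.373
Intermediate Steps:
w(R) = -3 + sqrt(2) (w(R) = -3 + sqrt(-2 + 4) = -3 + sqrt(2))
V(A) = -5 + sqrt(2) (V(A) = (-3 + sqrt(2)) - 1*2 = (-3 + sqrt(2)) - 2 = -5 + sqrt(2))
(-23 + 39)*V((6*(-4))*5) = (-23 + 39)*(-5 + sqrt(2)) = 16*(-5 + sqrt(2)) = -80 + 16*sqrt(2)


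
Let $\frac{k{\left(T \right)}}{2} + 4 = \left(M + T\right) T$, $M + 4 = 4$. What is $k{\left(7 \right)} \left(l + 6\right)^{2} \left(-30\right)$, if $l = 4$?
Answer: $-270000$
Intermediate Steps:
$M = 0$ ($M = -4 + 4 = 0$)
$k{\left(T \right)} = -8 + 2 T^{2}$ ($k{\left(T \right)} = -8 + 2 \left(0 + T\right) T = -8 + 2 T T = -8 + 2 T^{2}$)
$k{\left(7 \right)} \left(l + 6\right)^{2} \left(-30\right) = \left(-8 + 2 \cdot 7^{2}\right) \left(4 + 6\right)^{2} \left(-30\right) = \left(-8 + 2 \cdot 49\right) 10^{2} \left(-30\right) = \left(-8 + 98\right) 100 \left(-30\right) = 90 \cdot 100 \left(-30\right) = 9000 \left(-30\right) = -270000$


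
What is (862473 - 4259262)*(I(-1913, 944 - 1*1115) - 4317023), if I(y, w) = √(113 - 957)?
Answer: 14664016239147 - 6793578*I*√211 ≈ 1.4664e+13 - 9.8682e+7*I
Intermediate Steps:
I(y, w) = 2*I*√211 (I(y, w) = √(-844) = 2*I*√211)
(862473 - 4259262)*(I(-1913, 944 - 1*1115) - 4317023) = (862473 - 4259262)*(2*I*√211 - 4317023) = -3396789*(-4317023 + 2*I*√211) = 14664016239147 - 6793578*I*√211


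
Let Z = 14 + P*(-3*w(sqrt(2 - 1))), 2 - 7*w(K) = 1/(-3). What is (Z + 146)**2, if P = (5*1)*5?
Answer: 18225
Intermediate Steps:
w(K) = 1/3 (w(K) = 2/7 - 1/7/(-3) = 2/7 - 1/7*(-1/3) = 2/7 + 1/21 = 1/3)
P = 25 (P = 5*5 = 25)
Z = -11 (Z = 14 + 25*(-3*1/3) = 14 + 25*(-1) = 14 - 25 = -11)
(Z + 146)**2 = (-11 + 146)**2 = 135**2 = 18225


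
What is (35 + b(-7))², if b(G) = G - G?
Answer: 1225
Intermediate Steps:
b(G) = 0
(35 + b(-7))² = (35 + 0)² = 35² = 1225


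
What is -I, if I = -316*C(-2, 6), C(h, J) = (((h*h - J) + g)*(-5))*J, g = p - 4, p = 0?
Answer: 56880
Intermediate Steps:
g = -4 (g = 0 - 4 = -4)
C(h, J) = J*(20 - 5*h**2 + 5*J) (C(h, J) = (((h*h - J) - 4)*(-5))*J = (((h**2 - J) - 4)*(-5))*J = ((-4 + h**2 - J)*(-5))*J = (20 - 5*h**2 + 5*J)*J = J*(20 - 5*h**2 + 5*J))
I = -56880 (I = -1580*6*(4 + 6 - 1*(-2)**2) = -1580*6*(4 + 6 - 1*4) = -1580*6*(4 + 6 - 4) = -1580*6*6 = -316*180 = -56880)
-I = -1*(-56880) = 56880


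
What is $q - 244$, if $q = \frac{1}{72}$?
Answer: $- \frac{17567}{72} \approx -243.99$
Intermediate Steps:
$q = \frac{1}{72} \approx 0.013889$
$q - 244 = \frac{1}{72} - 244 = - \frac{17567}{72}$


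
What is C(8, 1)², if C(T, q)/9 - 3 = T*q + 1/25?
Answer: 6170256/625 ≈ 9872.4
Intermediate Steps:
C(T, q) = 684/25 + 9*T*q (C(T, q) = 27 + 9*(T*q + 1/25) = 27 + 9*(1/25 + T*q) = 27 + (9/25 + 9*T*q) = 684/25 + 9*T*q)
C(8, 1)² = (684/25 + 9*8*1)² = (684/25 + 72)² = (2484/25)² = 6170256/625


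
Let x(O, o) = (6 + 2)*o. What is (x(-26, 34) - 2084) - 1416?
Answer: -3228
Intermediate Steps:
x(O, o) = 8*o
(x(-26, 34) - 2084) - 1416 = (8*34 - 2084) - 1416 = (272 - 2084) - 1416 = -1812 - 1416 = -3228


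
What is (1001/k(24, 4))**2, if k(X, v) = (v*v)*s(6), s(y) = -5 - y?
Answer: 8281/256 ≈ 32.348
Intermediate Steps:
k(X, v) = -11*v**2 (k(X, v) = (v*v)*(-5 - 1*6) = v**2*(-5 - 6) = v**2*(-11) = -11*v**2)
(1001/k(24, 4))**2 = (1001/((-11*4**2)))**2 = (1001/((-11*16)))**2 = (1001/(-176))**2 = (1001*(-1/176))**2 = (-91/16)**2 = 8281/256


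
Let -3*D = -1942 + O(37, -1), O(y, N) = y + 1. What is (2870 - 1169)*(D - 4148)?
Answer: -5976180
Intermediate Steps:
O(y, N) = 1 + y
D = 1904/3 (D = -(-1942 + (1 + 37))/3 = -(-1942 + 38)/3 = -⅓*(-1904) = 1904/3 ≈ 634.67)
(2870 - 1169)*(D - 4148) = (2870 - 1169)*(1904/3 - 4148) = 1701*(-10540/3) = -5976180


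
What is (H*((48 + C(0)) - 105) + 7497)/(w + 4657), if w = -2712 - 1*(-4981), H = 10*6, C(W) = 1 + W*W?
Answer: 4137/6926 ≈ 0.59731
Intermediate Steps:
C(W) = 1 + W²
H = 60
w = 2269 (w = -2712 + 4981 = 2269)
(H*((48 + C(0)) - 105) + 7497)/(w + 4657) = (60*((48 + (1 + 0²)) - 105) + 7497)/(2269 + 4657) = (60*((48 + (1 + 0)) - 105) + 7497)/6926 = (60*((48 + 1) - 105) + 7497)*(1/6926) = (60*(49 - 105) + 7497)*(1/6926) = (60*(-56) + 7497)*(1/6926) = (-3360 + 7497)*(1/6926) = 4137*(1/6926) = 4137/6926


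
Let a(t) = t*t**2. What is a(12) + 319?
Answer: 2047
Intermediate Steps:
a(t) = t**3
a(12) + 319 = 12**3 + 319 = 1728 + 319 = 2047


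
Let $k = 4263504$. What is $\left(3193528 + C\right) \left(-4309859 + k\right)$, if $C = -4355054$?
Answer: $53842537730$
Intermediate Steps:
$\left(3193528 + C\right) \left(-4309859 + k\right) = \left(3193528 - 4355054\right) \left(-4309859 + 4263504\right) = \left(-1161526\right) \left(-46355\right) = 53842537730$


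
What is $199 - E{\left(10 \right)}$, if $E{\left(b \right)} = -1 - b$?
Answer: $210$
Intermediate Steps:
$199 - E{\left(10 \right)} = 199 - \left(-1 - 10\right) = 199 - -11 = 199 + 11 = 210$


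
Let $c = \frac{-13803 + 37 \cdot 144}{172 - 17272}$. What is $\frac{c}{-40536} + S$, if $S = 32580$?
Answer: $\frac{301111136527}{9242208} \approx 32580.0$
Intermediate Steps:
$c = \frac{113}{228}$ ($c = \frac{-13803 + 5328}{-17100} = \left(-8475\right) \left(- \frac{1}{17100}\right) = \frac{113}{228} \approx 0.49561$)
$\frac{c}{-40536} + S = \frac{113}{228 \left(-40536\right)} + 32580 = \frac{113}{228} \left(- \frac{1}{40536}\right) + 32580 = - \frac{113}{9242208} + 32580 = \frac{301111136527}{9242208}$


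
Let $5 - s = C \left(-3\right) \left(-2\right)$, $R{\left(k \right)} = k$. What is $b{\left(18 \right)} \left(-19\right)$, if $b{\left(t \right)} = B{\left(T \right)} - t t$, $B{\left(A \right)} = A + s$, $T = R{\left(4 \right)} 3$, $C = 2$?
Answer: $6061$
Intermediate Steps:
$s = -7$ ($s = 5 - 2 \left(-3\right) \left(-2\right) = 5 - \left(-6\right) \left(-2\right) = 5 - 12 = -7$)
$T = 12$ ($T = 4 \cdot 3 = 12$)
$B{\left(A \right)} = -7 + A$ ($B{\left(A \right)} = A - 7 = -7 + A$)
$b{\left(t \right)} = 5 - t^{2}$ ($b{\left(t \right)} = \left(-7 + 12\right) - t t = 5 - t^{2}$)
$b{\left(18 \right)} \left(-19\right) = \left(5 - 18^{2}\right) \left(-19\right) = \left(5 - 324\right) \left(-19\right) = \left(-319\right) \left(-19\right) = 6061$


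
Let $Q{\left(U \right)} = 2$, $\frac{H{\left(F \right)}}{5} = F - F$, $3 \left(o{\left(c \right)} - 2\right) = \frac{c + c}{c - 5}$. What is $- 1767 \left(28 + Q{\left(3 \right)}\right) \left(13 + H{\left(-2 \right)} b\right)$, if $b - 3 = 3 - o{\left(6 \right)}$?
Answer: $-689130$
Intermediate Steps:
$o{\left(c \right)} = 2 + \frac{2 c}{3 \left(-5 + c\right)}$ ($o{\left(c \right)} = 2 + \frac{\left(c + c\right) \frac{1}{c - 5}}{3} = 2 + \frac{2 c \frac{1}{-5 + c}}{3} = 2 + \frac{2 c}{3 \left(-5 + c\right)}$)
$H{\left(F \right)} = 0$ ($H{\left(F \right)} = 5 \left(F - F\right) = 5 \cdot 0 = 0$)
$b = 0$ ($b = 3 + \left(3 - \frac{2 \left(-15 + 4 \cdot 6\right)}{3 \left(-5 + 6\right)}\right) = 3 + \left(3 - \frac{2 \left(-15 + 24\right)}{3 \cdot 1}\right) = 3 + \left(3 - \frac{2}{3} \cdot 1 \cdot 9\right) = 3 + \left(3 - 6\right) = 3 - 3 = 0$)
$- 1767 \left(28 + Q{\left(3 \right)}\right) \left(13 + H{\left(-2 \right)} b\right) = - 1767 \left(28 + 2\right) \left(13 + 0 \cdot 0\right) = - 1767 \cdot 30 \left(13 + 0\right) = - 1767 \cdot 30 \cdot 13 = \left(-1767\right) 390 = -689130$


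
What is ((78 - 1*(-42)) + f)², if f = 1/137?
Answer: 270306481/18769 ≈ 14402.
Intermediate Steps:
f = 1/137 ≈ 0.0072993
((78 - 1*(-42)) + f)² = ((78 - 1*(-42)) + 1/137)² = ((78 + 42) + 1/137)² = (120 + 1/137)² = (16441/137)² = 270306481/18769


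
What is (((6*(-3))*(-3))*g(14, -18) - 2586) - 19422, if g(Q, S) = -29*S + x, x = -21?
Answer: 5046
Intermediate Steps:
g(Q, S) = -21 - 29*S (g(Q, S) = -29*S - 21 = -21 - 29*S)
(((6*(-3))*(-3))*g(14, -18) - 2586) - 19422 = (((6*(-3))*(-3))*(-21 - 29*(-18)) - 2586) - 19422 = ((-18*(-3))*(-21 + 522) - 2586) - 19422 = (54*501 - 2586) - 19422 = (27054 - 2586) - 19422 = 24468 - 19422 = 5046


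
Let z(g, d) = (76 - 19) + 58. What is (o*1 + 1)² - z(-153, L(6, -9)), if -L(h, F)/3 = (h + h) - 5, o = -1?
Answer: -115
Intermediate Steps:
L(h, F) = 15 - 6*h (L(h, F) = -3*((h + h) - 5) = -3*(2*h - 5) = -3*(-5 + 2*h) = 15 - 6*h)
z(g, d) = 115 (z(g, d) = 57 + 58 = 115)
(o*1 + 1)² - z(-153, L(6, -9)) = (-1*1 + 1)² - 1*115 = (-1 + 1)² - 115 = 0² - 115 = 0 - 115 = -115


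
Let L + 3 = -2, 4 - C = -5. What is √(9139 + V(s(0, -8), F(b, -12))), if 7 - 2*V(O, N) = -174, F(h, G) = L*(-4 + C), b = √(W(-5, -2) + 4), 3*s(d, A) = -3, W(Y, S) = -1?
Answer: 3*√4102/2 ≈ 96.070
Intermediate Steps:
C = 9 (C = 4 - 1*(-5) = 4 + 5 = 9)
L = -5 (L = -3 - 2 = -5)
s(d, A) = -1 (s(d, A) = (⅓)*(-3) = -1)
b = √3 (b = √(-1 + 4) = √3 ≈ 1.7320)
F(h, G) = -25 (F(h, G) = -5*(-4 + 9) = -5*5 = -25)
V(O, N) = 181/2 (V(O, N) = 7/2 - ½*(-174) = 7/2 + 87 = 181/2)
√(9139 + V(s(0, -8), F(b, -12))) = √(9139 + 181/2) = √(18459/2) = 3*√4102/2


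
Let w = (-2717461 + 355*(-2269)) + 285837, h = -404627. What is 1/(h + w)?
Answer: -1/3641746 ≈ -2.7459e-7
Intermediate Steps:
w = -3237119 (w = (-2717461 - 805495) + 285837 = -3522956 + 285837 = -3237119)
1/(h + w) = 1/(-404627 - 3237119) = 1/(-3641746) = -1/3641746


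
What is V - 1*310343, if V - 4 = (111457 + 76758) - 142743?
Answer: -264867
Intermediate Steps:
V = 45476 (V = 4 + ((111457 + 76758) - 142743) = 4 + (188215 - 142743) = 4 + 45472 = 45476)
V - 1*310343 = 45476 - 1*310343 = 45476 - 310343 = -264867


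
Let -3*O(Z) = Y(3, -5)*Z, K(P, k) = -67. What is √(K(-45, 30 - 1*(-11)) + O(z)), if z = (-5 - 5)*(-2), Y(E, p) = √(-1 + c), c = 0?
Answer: √(-603 - 60*I)/3 ≈ 0.40673 - 8.1954*I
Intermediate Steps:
Y(E, p) = I (Y(E, p) = √(-1 + 0) = √(-1) = I)
z = 20 (z = -10*(-2) = 20)
O(Z) = -I*Z/3
√(K(-45, 30 - 1*(-11)) + O(z)) = √(-67 - ⅓*I*20) = √(-67 - 20*I/3)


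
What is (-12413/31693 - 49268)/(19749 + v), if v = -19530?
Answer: -1561463137/6940767 ≈ -224.97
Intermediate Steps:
(-12413/31693 - 49268)/(19749 + v) = (-12413/31693 - 49268)/(19749 - 19530) = (-12413*1/31693 - 49268)/219 = (-12413/31693 - 49268)*(1/219) = -1561463137/31693*1/219 = -1561463137/6940767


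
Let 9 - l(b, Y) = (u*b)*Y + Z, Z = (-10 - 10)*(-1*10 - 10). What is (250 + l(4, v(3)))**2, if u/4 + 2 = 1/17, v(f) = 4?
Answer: 81225/289 ≈ 281.06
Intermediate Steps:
u = -132/17 (u = -8 + 4/17 = -132/17 ≈ -7.7647)
Z = 400 (Z = -20*(-10 - 10) = -20*(-20) = 400)
l(b, Y) = -391 + 132*Y*b/17 (l(b, Y) = 9 - ((-132*b/17)*Y + 400) = 9 - (-132*Y*b/17 + 400) = 9 - (400 - 132*Y*b/17) = 9 + (-400 + 132*Y*b/17) = -391 + 132*Y*b/17)
(250 + l(4, v(3)))**2 = (250 + (-391 + (132/17)*4*4))**2 = (250 + (-391 + 2112/17))**2 = (250 - 4535/17)**2 = (-285/17)**2 = 81225/289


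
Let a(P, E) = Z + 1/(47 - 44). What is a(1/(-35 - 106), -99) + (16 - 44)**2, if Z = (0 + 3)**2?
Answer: 2380/3 ≈ 793.33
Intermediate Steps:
Z = 9 (Z = 3**2 = 9)
a(P, E) = 28/3 (a(P, E) = 9 + 1/(47 - 44) = 9 + 1/3 = 28/3)
a(1/(-35 - 106), -99) + (16 - 44)**2 = 28/3 + (16 - 44)**2 = 28/3 + (-28)**2 = 28/3 + 784 = 2380/3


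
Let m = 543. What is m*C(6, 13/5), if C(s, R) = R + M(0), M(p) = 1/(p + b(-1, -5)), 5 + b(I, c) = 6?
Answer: 9774/5 ≈ 1954.8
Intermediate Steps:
b(I, c) = 1 (b(I, c) = -5 + 6 = 1)
M(p) = 1/(1 + p) (M(p) = 1/(p + 1) = 1/(1 + p))
C(s, R) = 1 + R (C(s, R) = R + 1/(1 + 0) = R + 1/1 = R + 1 = 1 + R)
m*C(6, 13/5) = 543*(1 + 13/5) = 543*(18/5) = 9774/5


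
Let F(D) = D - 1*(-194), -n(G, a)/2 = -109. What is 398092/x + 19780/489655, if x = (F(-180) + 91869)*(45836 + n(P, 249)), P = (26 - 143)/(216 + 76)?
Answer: 8389557384822/207201414918971 ≈ 0.040490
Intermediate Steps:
P = -117/292 ≈ -0.40068
n(G, a) = 218 (n(G, a) = -2*(-109) = 218)
F(D) = 194 + D (F(D) = D + 194 = 194 + D)
x = 4231579682 (x = ((194 - 180) + 91869)*(45836 + 218) = (14 + 91869)*46054 = 91883*46054 = 4231579682)
398092/x + 19780/489655 = 398092/4231579682 + 19780/489655 = 398092*(1/4231579682) + 19780*(1/489655) = 199046/2115789841 + 3956/97931 = 8389557384822/207201414918971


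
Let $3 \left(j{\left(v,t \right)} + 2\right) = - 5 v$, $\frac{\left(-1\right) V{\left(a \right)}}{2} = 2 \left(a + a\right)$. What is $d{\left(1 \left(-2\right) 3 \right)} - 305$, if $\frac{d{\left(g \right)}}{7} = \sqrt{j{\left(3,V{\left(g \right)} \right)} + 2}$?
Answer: $-305 + 7 i \sqrt{5} \approx -305.0 + 15.652 i$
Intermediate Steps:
$V{\left(a \right)} = - 8 a$ ($V{\left(a \right)} = - 2 \cdot 2 \left(a + a\right) = - 2 \cdot 2 \cdot 2 a = - 2 \cdot 4 a = - 8 a$)
$j{\left(v,t \right)} = -2 - \frac{5 v}{3}$ ($j{\left(v,t \right)} = -2 + \frac{\left(-5\right) v}{3} = -2 - \frac{5 v}{3}$)
$d{\left(g \right)} = 7 i \sqrt{5}$ ($d{\left(g \right)} = 7 \sqrt{\left(-2 - 5\right) + 2} = 7 \sqrt{-7 + 2} = 7 \sqrt{-5} = 7 i \sqrt{5}$)
$d{\left(1 \left(-2\right) 3 \right)} - 305 = 7 i \sqrt{5} - 305 = -305 + 7 i \sqrt{5}$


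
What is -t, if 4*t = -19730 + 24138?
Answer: -1102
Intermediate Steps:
t = 1102 (t = (-19730 + 24138)/4 = (¼)*4408 = 1102)
-t = -1*1102 = -1102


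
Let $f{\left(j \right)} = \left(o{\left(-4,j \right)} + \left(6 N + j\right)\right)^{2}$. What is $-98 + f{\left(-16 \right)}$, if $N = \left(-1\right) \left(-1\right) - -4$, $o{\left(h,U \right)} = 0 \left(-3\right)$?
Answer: $98$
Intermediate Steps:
$o{\left(h,U \right)} = 0$
$N = 5$ ($N = 1 + 4 = 5$)
$f{\left(j \right)} = \left(30 + j\right)^{2}$ ($f{\left(j \right)} = \left(0 + \left(6 \cdot 5 + j\right)\right)^{2} = \left(0 + \left(30 + j\right)\right)^{2} = \left(30 + j\right)^{2}$)
$-98 + f{\left(-16 \right)} = -98 + \left(30 - 16\right)^{2} = -98 + 14^{2} = -98 + 196 = 98$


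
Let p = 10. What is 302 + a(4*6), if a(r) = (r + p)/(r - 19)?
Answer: 1544/5 ≈ 308.80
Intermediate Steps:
a(r) = (10 + r)/(-19 + r) (a(r) = (r + 10)/(r - 19) = (10 + r)/(-19 + r))
302 + a(4*6) = 302 + (10 + 4*6)/(-19 + 4*6) = 302 + (10 + 24)/(-19 + 24) = 302 + 34/5 = 1544/5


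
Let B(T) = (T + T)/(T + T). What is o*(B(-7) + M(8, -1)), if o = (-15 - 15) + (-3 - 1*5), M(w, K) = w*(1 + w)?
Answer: -2774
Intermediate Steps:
B(T) = 1 (B(T) = (2*T)/((2*T)) = (2*T)*(1/(2*T)) = 1)
o = -38 (o = -30 + (-3 - 5) = -30 - 8 = -38)
o*(B(-7) + M(8, -1)) = -38*(1 + 8*(1 + 8)) = -38*(1 + 8*9) = -38*(1 + 72) = -38*73 = -2774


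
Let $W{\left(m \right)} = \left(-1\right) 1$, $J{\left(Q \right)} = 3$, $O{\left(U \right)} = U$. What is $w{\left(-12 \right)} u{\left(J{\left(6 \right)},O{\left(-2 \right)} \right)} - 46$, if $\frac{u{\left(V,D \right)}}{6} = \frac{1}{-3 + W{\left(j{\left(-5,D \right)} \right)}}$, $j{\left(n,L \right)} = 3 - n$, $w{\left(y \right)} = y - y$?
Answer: $-46$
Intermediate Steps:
$w{\left(y \right)} = 0$
$W{\left(m \right)} = -1$
$u{\left(V,D \right)} = - \frac{3}{2}$ ($u{\left(V,D \right)} = \frac{6}{-3 - 1} = \frac{6}{-4} = 6 \left(- \frac{1}{4}\right) = - \frac{3}{2}$)
$w{\left(-12 \right)} u{\left(J{\left(6 \right)},O{\left(-2 \right)} \right)} - 46 = 0 \left(- \frac{3}{2}\right) - 46 = 0 - 46 = -46$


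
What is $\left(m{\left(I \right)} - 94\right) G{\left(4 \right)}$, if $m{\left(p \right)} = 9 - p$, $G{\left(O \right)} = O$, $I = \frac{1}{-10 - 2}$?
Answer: $- \frac{1019}{3} \approx -339.67$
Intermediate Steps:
$I = - \frac{1}{12}$ ($I = \frac{1}{-12} = - \frac{1}{12} \approx -0.083333$)
$\left(m{\left(I \right)} - 94\right) G{\left(4 \right)} = \left(\left(9 - - \frac{1}{12}\right) - 94\right) 4 = \left(\left(9 + \frac{1}{12}\right) - 94\right) 4 = \left(\frac{109}{12} - 94\right) 4 = \left(- \frac{1019}{12}\right) 4 = - \frac{1019}{3}$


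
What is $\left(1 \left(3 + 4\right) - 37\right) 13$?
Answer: $-390$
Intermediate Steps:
$\left(1 \left(3 + 4\right) - 37\right) 13 = \left(1 \cdot 7 - 37\right) 13 = \left(7 - 37\right) 13 = \left(-30\right) 13 = -390$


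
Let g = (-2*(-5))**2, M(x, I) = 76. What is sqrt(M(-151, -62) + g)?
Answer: 4*sqrt(11) ≈ 13.266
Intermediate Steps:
g = 100 (g = 10**2 = 100)
sqrt(M(-151, -62) + g) = sqrt(76 + 100) = sqrt(176) = 4*sqrt(11)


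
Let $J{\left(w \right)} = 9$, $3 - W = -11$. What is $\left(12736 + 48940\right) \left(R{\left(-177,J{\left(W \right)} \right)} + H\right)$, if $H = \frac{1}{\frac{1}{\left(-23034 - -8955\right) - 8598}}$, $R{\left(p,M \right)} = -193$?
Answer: $-1410530120$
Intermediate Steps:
$W = 14$ ($W = 3 - -11 = 3 + 11 = 14$)
$H = -22677$ ($H = \frac{1}{\frac{1}{\left(-23034 + 8955\right) - 8598}} = \frac{1}{\frac{1}{-14079 - 8598}} = \frac{1}{\frac{1}{-22677}} = \frac{1}{- \frac{1}{22677}} = -22677$)
$\left(12736 + 48940\right) \left(R{\left(-177,J{\left(W \right)} \right)} + H\right) = \left(12736 + 48940\right) \left(-193 - 22677\right) = 61676 \left(-22870\right) = -1410530120$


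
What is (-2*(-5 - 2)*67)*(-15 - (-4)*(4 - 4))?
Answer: -14070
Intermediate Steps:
(-2*(-5 - 2)*67)*(-15 - (-4)*(4 - 4)) = (-2*(-7)*67)*(-15 - (-4)*0) = (14*67)*(-15 - 1*0) = 938*(-15 + 0) = 938*(-15) = -14070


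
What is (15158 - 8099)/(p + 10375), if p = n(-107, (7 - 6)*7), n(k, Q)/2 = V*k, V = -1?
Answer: 7059/10589 ≈ 0.66664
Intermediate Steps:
n(k, Q) = -2*k (n(k, Q) = 2*(-k) = -2*k)
p = 214 (p = -2*(-107) = 214)
(15158 - 8099)/(p + 10375) = (15158 - 8099)/(214 + 10375) = 7059/10589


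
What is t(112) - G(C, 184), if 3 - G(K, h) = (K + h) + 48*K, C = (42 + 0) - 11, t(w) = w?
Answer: 1812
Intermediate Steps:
C = 31 (C = 42 - 11 = 31)
G(K, h) = 3 - h - 49*K (G(K, h) = 3 - ((K + h) + 48*K) = 3 - (h + 49*K) = 3 + (-h - 49*K) = 3 - h - 49*K)
t(112) - G(C, 184) = 112 - (3 - 1*184 - 49*31) = 112 - (3 - 184 - 1519) = 112 - 1*(-1700) = 112 + 1700 = 1812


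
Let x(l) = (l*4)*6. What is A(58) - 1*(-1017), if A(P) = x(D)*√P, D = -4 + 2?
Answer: 1017 - 48*√58 ≈ 651.44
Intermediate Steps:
D = -2
x(l) = 24*l (x(l) = (4*l)*6 = 24*l)
A(P) = -48*√P (A(P) = (24*(-2))*√P = -48*√P)
A(58) - 1*(-1017) = -48*√58 - 1*(-1017) = -48*√58 + 1017 = 1017 - 48*√58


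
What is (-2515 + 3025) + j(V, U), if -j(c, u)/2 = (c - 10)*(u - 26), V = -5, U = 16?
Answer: 210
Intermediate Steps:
j(c, u) = -2*(-26 + u)*(-10 + c) (j(c, u) = -2*(c - 10)*(u - 26) = -2*(-10 + c)*(-26 + u) = -2*(-26 + u)*(-10 + c))
(-2515 + 3025) + j(V, U) = (-2515 + 3025) + (-520 + 20*16 + 52*(-5) - 2*(-5)*16) = 510 + (-520 + 320 - 260 + 160) = 510 - 300 = 210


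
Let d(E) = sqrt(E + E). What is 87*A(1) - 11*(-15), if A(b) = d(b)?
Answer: 165 + 87*sqrt(2) ≈ 288.04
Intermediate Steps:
d(E) = sqrt(2)*sqrt(E) (d(E) = sqrt(2*E) = sqrt(2)*sqrt(E))
A(b) = sqrt(2)*sqrt(b)
87*A(1) - 11*(-15) = 87*(sqrt(2)*sqrt(1)) - 11*(-15) = 87*(sqrt(2)*1) + 165 = 87*sqrt(2) + 165 = 165 + 87*sqrt(2)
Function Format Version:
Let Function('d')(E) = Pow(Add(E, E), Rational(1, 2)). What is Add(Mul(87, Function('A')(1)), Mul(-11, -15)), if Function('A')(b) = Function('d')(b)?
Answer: Add(165, Mul(87, Pow(2, Rational(1, 2)))) ≈ 288.04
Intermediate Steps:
Function('d')(E) = Mul(Pow(2, Rational(1, 2)), Pow(E, Rational(1, 2))) (Function('d')(E) = Pow(Mul(2, E), Rational(1, 2)) = Mul(Pow(2, Rational(1, 2)), Pow(E, Rational(1, 2))))
Function('A')(b) = Mul(Pow(2, Rational(1, 2)), Pow(b, Rational(1, 2)))
Add(Mul(87, Function('A')(1)), Mul(-11, -15)) = Add(Mul(87, Mul(Pow(2, Rational(1, 2)), Pow(1, Rational(1, 2)))), Mul(-11, -15)) = Add(Mul(87, Mul(Pow(2, Rational(1, 2)), 1)), 165) = Add(Mul(87, Pow(2, Rational(1, 2))), 165) = Add(165, Mul(87, Pow(2, Rational(1, 2))))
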